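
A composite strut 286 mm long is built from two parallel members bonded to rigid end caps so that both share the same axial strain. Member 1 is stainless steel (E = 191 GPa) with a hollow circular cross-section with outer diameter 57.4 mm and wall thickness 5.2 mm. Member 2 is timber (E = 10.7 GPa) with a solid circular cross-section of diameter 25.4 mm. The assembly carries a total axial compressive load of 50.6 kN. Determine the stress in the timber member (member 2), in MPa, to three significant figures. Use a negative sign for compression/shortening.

A_1 = 852.8 mm².
A_2 = 506.7 mm².
Equal strain + equilibrium ⇒ each member carries load in proportion to AE: A₁E₁ = 162900000 N, A₂E₂ = 5422000 N, ΣAE = 168300000 N.
σ₂ = P·E₂/ΣAE = -50600·10700/168300000 = -3.217 MPa.

-3.22 MPa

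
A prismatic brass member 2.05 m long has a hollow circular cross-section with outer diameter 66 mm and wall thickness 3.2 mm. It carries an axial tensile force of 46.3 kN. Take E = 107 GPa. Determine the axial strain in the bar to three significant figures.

6.85e-04

A = 631.3 mm².
σ = N/A = 73.34 MPa; ε = σ/E = 73.34/107000 = 6.854e-04.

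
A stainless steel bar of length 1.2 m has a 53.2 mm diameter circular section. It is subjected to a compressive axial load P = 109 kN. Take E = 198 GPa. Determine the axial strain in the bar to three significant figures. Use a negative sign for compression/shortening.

A = 2223 mm².
σ = N/A = -49.04 MPa; ε = σ/E = -49.04/198000 = -2.477e-04.

-2.48e-04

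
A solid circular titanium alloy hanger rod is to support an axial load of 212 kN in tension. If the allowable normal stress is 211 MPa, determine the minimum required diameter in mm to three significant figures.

35.8 mm

Required area A ≥ P/σ_allow = 212000/211 = 1005 mm².
For a solid circular section, d ≥ √(4A/π) = 35.77 mm.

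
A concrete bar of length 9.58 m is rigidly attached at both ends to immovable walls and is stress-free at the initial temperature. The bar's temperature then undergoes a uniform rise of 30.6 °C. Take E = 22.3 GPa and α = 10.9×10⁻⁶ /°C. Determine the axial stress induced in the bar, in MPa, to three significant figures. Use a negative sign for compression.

Free thermal expansion αLΔT = 10.9e-6 · 9580 · 30.6 = 3.195 mm.
The walls impose strain ε = −(3.195)/9580 = -3.3354e-04; σ = Eε = 22300 · -3.3354e-04 = -7.438 MPa.

-7.44 MPa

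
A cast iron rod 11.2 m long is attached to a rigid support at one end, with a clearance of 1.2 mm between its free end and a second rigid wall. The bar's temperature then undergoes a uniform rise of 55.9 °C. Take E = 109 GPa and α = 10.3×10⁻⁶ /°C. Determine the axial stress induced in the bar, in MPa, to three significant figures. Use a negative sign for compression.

Free thermal expansion αLΔT = 10.3e-6 · 11200 · 55.9 = 6.449 mm.
The walls engage after the gap closes; constrained expansion = 6.449 − 1.2 = 5.249 mm.
The walls impose strain ε = −(5.249)/11200 = -4.6863e-04; σ = Eε = 109000 · -4.6863e-04 = -51.08 MPa.

-51.1 MPa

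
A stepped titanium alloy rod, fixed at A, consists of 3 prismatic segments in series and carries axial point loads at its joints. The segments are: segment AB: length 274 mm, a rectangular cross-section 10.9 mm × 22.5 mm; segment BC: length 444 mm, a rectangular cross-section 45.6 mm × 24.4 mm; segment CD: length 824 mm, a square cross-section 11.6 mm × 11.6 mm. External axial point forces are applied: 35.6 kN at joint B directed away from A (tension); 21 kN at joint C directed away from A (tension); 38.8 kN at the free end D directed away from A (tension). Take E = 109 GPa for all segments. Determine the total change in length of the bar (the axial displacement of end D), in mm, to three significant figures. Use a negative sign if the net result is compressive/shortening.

3.38 mm

Internal axial forces (sectioning from the free end, tension +): N_CD = 38.8 kN, N_BC = 59.8 kN, N_AB = 95.4 kN.
A_AB = 245.2 mm².
A_BC = 1113 mm².
A_CD = 134.6 mm².
δ_AB = 95400·274/(245.2·109000) = 0.9778 mm
δ_BC = 59800·444/(1113·109000) = 0.2189 mm
δ_CD = 38800·824/(134.6·109000) = 2.18 mm
δ = Σδ_i = 3.377 mm.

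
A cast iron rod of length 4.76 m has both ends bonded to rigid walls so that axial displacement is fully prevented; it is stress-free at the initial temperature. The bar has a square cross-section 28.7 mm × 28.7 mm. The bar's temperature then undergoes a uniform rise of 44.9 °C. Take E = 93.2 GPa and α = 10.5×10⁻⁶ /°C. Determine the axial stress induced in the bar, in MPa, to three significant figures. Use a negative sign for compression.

-43.9 MPa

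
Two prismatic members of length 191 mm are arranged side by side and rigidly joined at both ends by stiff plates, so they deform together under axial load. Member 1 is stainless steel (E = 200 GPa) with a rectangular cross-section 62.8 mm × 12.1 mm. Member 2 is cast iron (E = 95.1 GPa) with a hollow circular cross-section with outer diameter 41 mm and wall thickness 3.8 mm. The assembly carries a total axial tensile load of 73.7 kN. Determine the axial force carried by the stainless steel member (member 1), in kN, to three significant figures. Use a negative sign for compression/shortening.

57.7 kN

A_1 = 759.9 mm².
A_2 = 444.1 mm².
Equal strain + equilibrium ⇒ each member carries load in proportion to AE: A₁E₁ = 152000000 N, A₂E₂ = 42230000 N, ΣAE = 194200000 N.
F₁ = P·A₁E₁/ΣAE = 73700·152000000/194200000 = 57670 N.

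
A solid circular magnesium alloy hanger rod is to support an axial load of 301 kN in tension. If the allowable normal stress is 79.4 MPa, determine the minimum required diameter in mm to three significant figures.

Required area A ≥ P/σ_allow = 301000/79.4 = 3791 mm².
For a solid circular section, d ≥ √(4A/π) = 69.47 mm.

69.5 mm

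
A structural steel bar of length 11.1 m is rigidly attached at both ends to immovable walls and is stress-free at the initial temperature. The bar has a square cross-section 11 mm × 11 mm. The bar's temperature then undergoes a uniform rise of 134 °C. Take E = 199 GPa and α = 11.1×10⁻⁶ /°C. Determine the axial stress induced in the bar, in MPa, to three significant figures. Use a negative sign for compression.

Free thermal expansion αLΔT = 11.1e-6 · 11100 · 134 = 16.51 mm.
The walls impose strain ε = −(16.51)/11100 = -1.4874e-03; σ = Eε = 199000 · -1.4874e-03 = -296 MPa.

-296 MPa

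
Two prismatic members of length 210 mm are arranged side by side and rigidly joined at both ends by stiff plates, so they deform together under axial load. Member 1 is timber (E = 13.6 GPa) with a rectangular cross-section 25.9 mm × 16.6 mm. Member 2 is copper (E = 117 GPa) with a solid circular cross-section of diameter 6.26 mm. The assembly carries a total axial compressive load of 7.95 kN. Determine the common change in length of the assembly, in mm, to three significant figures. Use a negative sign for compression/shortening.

-0.177 mm

A_1 = 429.9 mm².
A_2 = 30.78 mm².
Equal strain + equilibrium ⇒ each member carries load in proportion to AE: A₁E₁ = 5847000 N, A₂E₂ = 3601000 N, ΣAE = 9448000 N.
δ = PL/ΣAE = -7950·210/9448000 = -0.1767 mm.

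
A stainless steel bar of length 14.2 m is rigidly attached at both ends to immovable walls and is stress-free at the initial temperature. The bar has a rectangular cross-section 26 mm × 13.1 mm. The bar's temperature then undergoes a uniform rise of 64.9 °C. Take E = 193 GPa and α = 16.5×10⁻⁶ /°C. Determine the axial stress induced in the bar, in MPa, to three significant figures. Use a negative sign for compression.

Free thermal expansion αLΔT = 16.5e-6 · 14200 · 64.9 = 15.21 mm.
The walls impose strain ε = −(15.21)/14200 = -1.0708e-03; σ = Eε = 193000 · -1.0708e-03 = -206.7 MPa.

-207 MPa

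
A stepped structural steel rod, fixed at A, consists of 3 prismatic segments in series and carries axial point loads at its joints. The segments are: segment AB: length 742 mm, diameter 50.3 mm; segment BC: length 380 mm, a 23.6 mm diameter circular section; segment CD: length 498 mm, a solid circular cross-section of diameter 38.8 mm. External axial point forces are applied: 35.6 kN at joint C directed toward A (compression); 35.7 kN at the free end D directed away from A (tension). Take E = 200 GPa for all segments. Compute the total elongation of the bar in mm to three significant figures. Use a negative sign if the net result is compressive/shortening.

0.0758 mm

Internal axial forces (sectioning from the free end, tension +): N_CD = 35.7 kN, N_BC = 0.1 kN, N_AB = 0.1 kN.
A_AB = 1987 mm².
A_BC = 437.4 mm².
A_CD = 1182 mm².
δ_AB = 100·742/(1987·200000) = 0.0001867 mm
δ_BC = 100·380/(437.4·200000) = 0.0004343 mm
δ_CD = 35700·498/(1182·200000) = 0.07518 mm
δ = Σδ_i = 0.0758 mm.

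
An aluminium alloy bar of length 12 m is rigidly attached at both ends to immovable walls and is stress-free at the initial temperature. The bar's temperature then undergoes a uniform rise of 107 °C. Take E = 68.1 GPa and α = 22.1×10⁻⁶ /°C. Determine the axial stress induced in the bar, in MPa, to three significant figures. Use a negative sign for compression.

Free thermal expansion αLΔT = 22.1e-6 · 12000 · 107 = 28.38 mm.
The walls impose strain ε = −(28.38)/12000 = -2.3647e-03; σ = Eε = 68100 · -2.3647e-03 = -161 MPa.

-161 MPa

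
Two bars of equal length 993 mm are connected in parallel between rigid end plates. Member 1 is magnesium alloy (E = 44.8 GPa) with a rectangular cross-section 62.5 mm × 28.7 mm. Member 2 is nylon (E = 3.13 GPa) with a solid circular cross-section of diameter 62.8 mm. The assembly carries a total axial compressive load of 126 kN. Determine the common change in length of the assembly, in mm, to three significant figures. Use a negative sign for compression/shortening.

A_1 = 1794 mm².
A_2 = 3097 mm².
Equal strain + equilibrium ⇒ each member carries load in proportion to AE: A₁E₁ = 80360000 N, A₂E₂ = 9695000 N, ΣAE = 90060000 N.
δ = PL/ΣAE = -126000·993/90060000 = -1.389 mm.

-1.39 mm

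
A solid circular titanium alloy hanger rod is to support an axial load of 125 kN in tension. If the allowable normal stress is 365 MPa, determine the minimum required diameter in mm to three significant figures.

20.9 mm

Required area A ≥ P/σ_allow = 125000/365 = 342.5 mm².
For a solid circular section, d ≥ √(4A/π) = 20.88 mm.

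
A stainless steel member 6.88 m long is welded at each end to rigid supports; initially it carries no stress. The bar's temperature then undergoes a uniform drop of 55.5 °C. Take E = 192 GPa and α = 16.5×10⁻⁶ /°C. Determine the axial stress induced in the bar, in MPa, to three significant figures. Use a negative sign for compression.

176 MPa

Free thermal expansion αLΔT = 16.5e-6 · 6880 · -55.5 = -6.3 mm.
The walls impose strain ε = −(-6.3)/6880 = 9.1575e-04; σ = Eε = 192000 · 9.1575e-04 = 175.8 MPa.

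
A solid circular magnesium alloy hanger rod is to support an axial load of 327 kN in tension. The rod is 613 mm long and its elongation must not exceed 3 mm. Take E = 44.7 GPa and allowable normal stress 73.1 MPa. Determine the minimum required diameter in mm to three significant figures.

75.5 mm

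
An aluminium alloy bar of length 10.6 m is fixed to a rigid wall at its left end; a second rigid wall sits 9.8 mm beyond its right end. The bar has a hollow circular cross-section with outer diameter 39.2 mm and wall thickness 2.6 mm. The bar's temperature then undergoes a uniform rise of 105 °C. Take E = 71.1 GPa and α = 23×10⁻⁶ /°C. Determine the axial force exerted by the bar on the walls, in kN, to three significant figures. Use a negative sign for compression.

-31.7 kN

Free thermal expansion αLΔT = 23e-6 · 10600 · 105 = 25.6 mm.
The walls engage after the gap closes; constrained expansion = 25.6 − 9.8 = 15.8 mm.
The walls impose strain ε = −(15.8)/10600 = -1.4905e-03; σ = Eε = 71100 · -1.4905e-03 = -106 MPa.
Wall reaction R = σ·A = -106·299 = -31680 N = -31.68 kN.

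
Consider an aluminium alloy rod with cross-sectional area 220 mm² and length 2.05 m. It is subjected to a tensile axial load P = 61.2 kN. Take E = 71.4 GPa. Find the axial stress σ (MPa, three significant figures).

σ = N/A = 61200/220 = 278.2 MPa.

278 MPa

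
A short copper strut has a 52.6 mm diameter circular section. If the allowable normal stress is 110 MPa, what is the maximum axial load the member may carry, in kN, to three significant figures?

A = 2173 mm².
P_max = σ_allow · A = 110 · 2173 = 239000 N = 239 kN.

239 kN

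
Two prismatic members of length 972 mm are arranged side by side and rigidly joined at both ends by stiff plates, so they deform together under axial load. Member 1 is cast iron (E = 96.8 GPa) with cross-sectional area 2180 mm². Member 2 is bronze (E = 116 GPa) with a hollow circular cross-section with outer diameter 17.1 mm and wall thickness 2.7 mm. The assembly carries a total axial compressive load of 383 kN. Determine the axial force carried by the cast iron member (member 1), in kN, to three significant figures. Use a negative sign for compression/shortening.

-359 kN

A_2 = 122.1 mm².
Equal strain + equilibrium ⇒ each member carries load in proportion to AE: A₁E₁ = 211000000 N, A₂E₂ = 14170000 N, ΣAE = 225200000 N.
F₁ = P·A₁E₁/ΣAE = -383000·211000000/225200000 = -358900 N.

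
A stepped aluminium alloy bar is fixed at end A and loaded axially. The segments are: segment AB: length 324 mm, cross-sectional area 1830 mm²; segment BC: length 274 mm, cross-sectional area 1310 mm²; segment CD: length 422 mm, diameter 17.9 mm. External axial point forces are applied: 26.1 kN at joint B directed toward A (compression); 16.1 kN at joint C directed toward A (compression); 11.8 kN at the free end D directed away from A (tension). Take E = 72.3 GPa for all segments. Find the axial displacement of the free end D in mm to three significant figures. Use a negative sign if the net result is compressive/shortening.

0.187 mm

Internal axial forces (sectioning from the free end, tension +): N_CD = 11.8 kN, N_BC = -4.3 kN, N_AB = -30.4 kN.
A_CD = 251.6 mm².
δ_AB = -30400·324/(1830·72300) = -0.07444 mm
δ_BC = -4300·274/(1310·72300) = -0.01244 mm
δ_CD = 11800·422/(251.6·72300) = 0.2737 mm
δ = Σδ_i = 0.1868 mm.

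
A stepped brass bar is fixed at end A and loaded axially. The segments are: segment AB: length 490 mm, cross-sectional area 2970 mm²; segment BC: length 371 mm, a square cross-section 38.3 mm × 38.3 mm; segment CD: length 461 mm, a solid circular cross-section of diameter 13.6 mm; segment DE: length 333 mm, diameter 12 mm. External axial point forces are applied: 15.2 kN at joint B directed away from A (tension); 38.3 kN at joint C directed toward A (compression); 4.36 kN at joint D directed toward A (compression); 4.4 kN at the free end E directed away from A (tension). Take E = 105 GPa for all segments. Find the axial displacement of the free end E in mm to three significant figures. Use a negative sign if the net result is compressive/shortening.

-0.00380 mm

Internal axial forces (sectioning from the free end, tension +): N_DE = 4.4 kN, N_CD = 0.04 kN, N_BC = -38.26 kN, N_AB = -23.06 kN.
A_BC = 1467 mm².
A_CD = 145.3 mm².
A_DE = 113.1 mm².
δ_AB = -23060·490/(2970·105000) = -0.03623 mm
δ_BC = -38260·371/(1467·105000) = -0.09216 mm
δ_CD = 40·461/(145.3·105000) = 0.001209 mm
δ_DE = 4400·333/(113.1·105000) = 0.1234 mm
δ = Σδ_i = -0.003799 mm.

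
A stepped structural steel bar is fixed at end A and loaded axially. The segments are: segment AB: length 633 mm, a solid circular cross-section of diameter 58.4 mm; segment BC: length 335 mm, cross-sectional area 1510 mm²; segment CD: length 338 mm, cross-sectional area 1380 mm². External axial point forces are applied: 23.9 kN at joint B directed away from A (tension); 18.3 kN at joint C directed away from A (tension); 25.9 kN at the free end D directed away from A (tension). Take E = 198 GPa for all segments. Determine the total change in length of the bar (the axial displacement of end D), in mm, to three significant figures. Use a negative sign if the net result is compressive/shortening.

Internal axial forces (sectioning from the free end, tension +): N_CD = 25.9 kN, N_BC = 44.2 kN, N_AB = 68.1 kN.
A_AB = 2679 mm².
δ_AB = 68100·633/(2679·198000) = 0.08128 mm
δ_BC = 44200·335/(1510·198000) = 0.04953 mm
δ_CD = 25900·338/(1380·198000) = 0.03204 mm
δ = Σδ_i = 0.1628 mm.

0.163 mm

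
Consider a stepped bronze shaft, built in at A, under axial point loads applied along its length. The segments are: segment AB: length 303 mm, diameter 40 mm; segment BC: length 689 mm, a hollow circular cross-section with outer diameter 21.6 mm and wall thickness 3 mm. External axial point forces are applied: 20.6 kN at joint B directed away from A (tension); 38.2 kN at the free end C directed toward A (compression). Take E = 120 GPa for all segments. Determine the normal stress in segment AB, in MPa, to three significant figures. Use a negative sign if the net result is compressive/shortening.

Internal axial forces (sectioning from the free end, tension +): N_BC = -38.2 kN, N_AB = -17.6 kN.
A_AB = 1257 mm².
σ_AB = N_AB/A_AB = -17600/1257 = -14.01 MPa.

-14.0 MPa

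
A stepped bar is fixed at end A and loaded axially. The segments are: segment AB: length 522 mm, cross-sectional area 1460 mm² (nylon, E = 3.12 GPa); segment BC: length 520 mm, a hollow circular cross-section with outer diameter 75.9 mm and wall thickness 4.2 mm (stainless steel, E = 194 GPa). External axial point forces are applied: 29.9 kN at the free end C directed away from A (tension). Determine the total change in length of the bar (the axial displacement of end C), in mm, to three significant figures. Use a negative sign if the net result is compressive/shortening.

Internal axial forces (sectioning from the free end, tension +): N_BC = 29.9 kN, N_AB = 29.9 kN.
A_BC = 946.1 mm².
δ_AB = 29900·522/(1460·3120) = 3.426 mm
δ_BC = 29900·520/(946.1·194000) = 0.08471 mm
δ = Σδ_i = 3.511 mm.

3.51 mm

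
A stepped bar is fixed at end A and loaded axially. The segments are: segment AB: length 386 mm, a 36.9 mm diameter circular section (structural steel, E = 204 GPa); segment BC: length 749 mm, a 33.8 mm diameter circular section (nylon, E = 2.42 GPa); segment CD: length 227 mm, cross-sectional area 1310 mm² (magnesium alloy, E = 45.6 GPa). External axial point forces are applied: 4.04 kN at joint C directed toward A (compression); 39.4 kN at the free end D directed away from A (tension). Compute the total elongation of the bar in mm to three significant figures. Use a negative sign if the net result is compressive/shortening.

Internal axial forces (sectioning from the free end, tension +): N_CD = 39.4 kN, N_BC = 35.36 kN, N_AB = 35.36 kN.
A_AB = 1069 mm².
A_BC = 897.3 mm².
δ_AB = 35360·386/(1069·204000) = 0.06256 mm
δ_BC = 35360·749/(897.3·2420) = 12.2 mm
δ_CD = 39400·227/(1310·45600) = 0.1497 mm
δ = Σδ_i = 12.41 mm.

12.4 mm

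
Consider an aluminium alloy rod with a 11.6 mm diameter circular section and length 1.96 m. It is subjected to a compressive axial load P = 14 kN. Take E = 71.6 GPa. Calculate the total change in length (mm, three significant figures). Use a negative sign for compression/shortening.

-3.63 mm

A = 105.7 mm².
δ_mech = NL/(AE) = -14000·1960/(105.7·71600) = -3.626 mm.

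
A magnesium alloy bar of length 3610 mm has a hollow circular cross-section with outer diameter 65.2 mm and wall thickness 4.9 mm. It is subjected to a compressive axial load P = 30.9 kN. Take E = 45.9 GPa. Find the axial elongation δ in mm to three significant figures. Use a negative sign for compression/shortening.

-2.62 mm

A = 928.2 mm².
δ_mech = NL/(AE) = -30900·3610/(928.2·45900) = -2.618 mm.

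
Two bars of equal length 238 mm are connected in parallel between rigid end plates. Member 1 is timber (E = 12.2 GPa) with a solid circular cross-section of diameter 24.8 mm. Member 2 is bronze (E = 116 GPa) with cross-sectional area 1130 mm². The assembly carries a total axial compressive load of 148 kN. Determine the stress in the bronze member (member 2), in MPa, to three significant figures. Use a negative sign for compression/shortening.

-125 MPa

A_1 = 483.1 mm².
Equal strain + equilibrium ⇒ each member carries load in proportion to AE: A₁E₁ = 5893000 N, A₂E₂ = 131100000 N, ΣAE = 137000000 N.
σ₂ = P·E₂/ΣAE = -148000·116000/137000000 = -125.3 MPa.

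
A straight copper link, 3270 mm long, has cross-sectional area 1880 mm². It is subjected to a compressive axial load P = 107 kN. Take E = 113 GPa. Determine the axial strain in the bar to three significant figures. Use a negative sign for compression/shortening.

-5.04e-04

σ = N/A = -56.91 MPa; ε = σ/E = -56.91/113000 = -5.037e-04.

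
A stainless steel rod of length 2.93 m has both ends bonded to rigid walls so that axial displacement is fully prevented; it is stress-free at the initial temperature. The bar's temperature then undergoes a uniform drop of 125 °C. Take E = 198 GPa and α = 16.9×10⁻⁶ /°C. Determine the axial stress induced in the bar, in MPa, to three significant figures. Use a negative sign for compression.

Free thermal expansion αLΔT = 16.9e-6 · 2930 · -125 = -6.19 mm.
The walls impose strain ε = −(-6.19)/2930 = 2.1125e-03; σ = Eε = 198000 · 2.1125e-03 = 418.3 MPa.

418 MPa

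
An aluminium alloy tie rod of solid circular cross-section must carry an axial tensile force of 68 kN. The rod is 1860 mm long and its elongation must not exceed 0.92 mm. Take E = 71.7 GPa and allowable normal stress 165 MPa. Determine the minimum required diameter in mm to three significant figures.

49.4 mm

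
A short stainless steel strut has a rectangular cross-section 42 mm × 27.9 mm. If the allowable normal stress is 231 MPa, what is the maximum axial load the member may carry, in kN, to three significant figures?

271 kN

A = 1172 mm².
P_max = σ_allow · A = 231 · 1172 = 270700 N = 270.7 kN.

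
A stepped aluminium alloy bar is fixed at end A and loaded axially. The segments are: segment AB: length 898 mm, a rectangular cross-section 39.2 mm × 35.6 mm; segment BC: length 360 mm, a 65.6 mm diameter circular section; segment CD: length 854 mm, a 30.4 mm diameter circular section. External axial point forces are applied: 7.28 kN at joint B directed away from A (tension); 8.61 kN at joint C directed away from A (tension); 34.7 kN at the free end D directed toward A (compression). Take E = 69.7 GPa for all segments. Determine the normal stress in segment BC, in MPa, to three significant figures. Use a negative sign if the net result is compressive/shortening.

-7.72 MPa

Internal axial forces (sectioning from the free end, tension +): N_CD = -34.7 kN, N_BC = -26.09 kN, N_AB = -18.81 kN.
A_BC = 3380 mm².
σ_BC = N_BC/A_BC = -26090/3380 = -7.719 MPa.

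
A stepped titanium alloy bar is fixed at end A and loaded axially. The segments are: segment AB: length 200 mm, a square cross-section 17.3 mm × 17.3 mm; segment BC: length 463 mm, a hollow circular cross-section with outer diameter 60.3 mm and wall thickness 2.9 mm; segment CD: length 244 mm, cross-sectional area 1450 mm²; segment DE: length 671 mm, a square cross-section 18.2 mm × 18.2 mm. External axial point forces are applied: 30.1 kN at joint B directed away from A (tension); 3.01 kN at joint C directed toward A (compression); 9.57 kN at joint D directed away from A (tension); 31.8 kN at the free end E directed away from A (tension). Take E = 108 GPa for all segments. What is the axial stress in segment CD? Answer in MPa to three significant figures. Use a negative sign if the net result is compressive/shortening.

28.5 MPa

Internal axial forces (sectioning from the free end, tension +): N_DE = 31.8 kN, N_CD = 41.37 kN, N_BC = 38.36 kN, N_AB = 68.46 kN.
σ_CD = N_CD/A_CD = 41370/1450 = 28.53 MPa.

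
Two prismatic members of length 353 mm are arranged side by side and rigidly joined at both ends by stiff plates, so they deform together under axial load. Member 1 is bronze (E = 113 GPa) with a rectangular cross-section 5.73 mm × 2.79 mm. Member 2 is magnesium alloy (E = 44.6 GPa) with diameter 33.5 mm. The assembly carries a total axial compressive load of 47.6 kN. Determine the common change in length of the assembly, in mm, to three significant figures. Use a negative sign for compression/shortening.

A_1 = 15.99 mm².
A_2 = 881.4 mm².
Equal strain + equilibrium ⇒ each member carries load in proportion to AE: A₁E₁ = 1806000 N, A₂E₂ = 39310000 N, ΣAE = 41120000 N.
δ = PL/ΣAE = -47600·353/41120000 = -0.4087 mm.

-0.409 mm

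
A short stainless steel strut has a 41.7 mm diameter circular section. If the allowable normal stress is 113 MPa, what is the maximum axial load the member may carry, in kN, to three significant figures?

A = 1366 mm².
P_max = σ_allow · A = 113 · 1366 = 154300 N = 154.3 kN.

154 kN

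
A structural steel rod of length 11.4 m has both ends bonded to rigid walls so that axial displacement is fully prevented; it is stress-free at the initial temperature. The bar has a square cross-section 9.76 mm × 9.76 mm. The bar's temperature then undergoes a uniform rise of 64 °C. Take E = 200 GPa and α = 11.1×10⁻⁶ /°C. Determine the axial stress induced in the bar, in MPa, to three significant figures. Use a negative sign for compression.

Free thermal expansion αLΔT = 11.1e-6 · 11400 · 64 = 8.099 mm.
The walls impose strain ε = −(8.099)/11400 = -7.1040e-04; σ = Eε = 200000 · -7.1040e-04 = -142.1 MPa.

-142 MPa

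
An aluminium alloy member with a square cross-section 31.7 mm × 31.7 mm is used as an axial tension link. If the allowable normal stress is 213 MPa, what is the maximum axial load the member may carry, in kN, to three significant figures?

214 kN

A = 1005 mm².
P_max = σ_allow · A = 213 · 1005 = 214000 N = 214 kN.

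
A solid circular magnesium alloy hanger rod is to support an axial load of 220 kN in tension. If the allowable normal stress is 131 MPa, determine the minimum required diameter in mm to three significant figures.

46.2 mm

Required area A ≥ P/σ_allow = 220000/131 = 1679 mm².
For a solid circular section, d ≥ √(4A/π) = 46.24 mm.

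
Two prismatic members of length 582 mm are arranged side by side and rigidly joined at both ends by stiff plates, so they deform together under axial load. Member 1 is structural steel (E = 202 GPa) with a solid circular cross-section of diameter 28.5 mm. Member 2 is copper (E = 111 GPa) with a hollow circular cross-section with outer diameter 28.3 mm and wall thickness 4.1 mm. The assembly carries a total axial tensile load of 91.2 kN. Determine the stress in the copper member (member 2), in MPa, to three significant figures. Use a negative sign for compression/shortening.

A_1 = 637.9 mm².
A_2 = 311.7 mm².
Equal strain + equilibrium ⇒ each member carries load in proportion to AE: A₁E₁ = 128900000 N, A₂E₂ = 34600000 N, ΣAE = 163500000 N.
σ₂ = P·E₂/ΣAE = 91200·111000/163500000 = 61.93 MPa.

61.9 MPa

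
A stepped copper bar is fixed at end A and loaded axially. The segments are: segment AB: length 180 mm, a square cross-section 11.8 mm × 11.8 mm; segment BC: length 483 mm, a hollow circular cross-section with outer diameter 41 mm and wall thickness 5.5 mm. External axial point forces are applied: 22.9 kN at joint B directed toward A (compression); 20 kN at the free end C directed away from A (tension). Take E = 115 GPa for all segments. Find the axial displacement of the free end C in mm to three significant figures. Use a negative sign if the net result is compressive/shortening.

Internal axial forces (sectioning from the free end, tension +): N_BC = 20 kN, N_AB = -2.9 kN.
A_AB = 139.2 mm².
A_BC = 613.4 mm².
δ_AB = -2900·180/(139.2·115000) = -0.0326 mm
δ_BC = 20000·483/(613.4·115000) = 0.1369 mm
δ = Σδ_i = 0.1043 mm.

0.104 mm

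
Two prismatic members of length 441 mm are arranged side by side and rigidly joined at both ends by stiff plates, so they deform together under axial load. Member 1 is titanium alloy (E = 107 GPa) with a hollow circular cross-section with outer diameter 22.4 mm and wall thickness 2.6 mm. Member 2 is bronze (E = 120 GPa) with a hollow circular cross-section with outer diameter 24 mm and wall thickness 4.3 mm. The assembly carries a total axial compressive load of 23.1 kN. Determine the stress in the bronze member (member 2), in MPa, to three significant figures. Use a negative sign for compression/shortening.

-56.3 MPa

A_1 = 161.7 mm².
A_2 = 266.1 mm².
Equal strain + equilibrium ⇒ each member carries load in proportion to AE: A₁E₁ = 17310000 N, A₂E₂ = 31930000 N, ΣAE = 49240000 N.
σ₂ = P·E₂/ΣAE = -23100·120000/49240000 = -56.3 MPa.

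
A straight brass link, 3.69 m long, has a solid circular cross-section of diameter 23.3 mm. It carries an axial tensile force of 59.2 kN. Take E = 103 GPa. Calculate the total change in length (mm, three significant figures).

4.97 mm

A = 426.4 mm².
δ_mech = NL/(AE) = 59200·3690/(426.4·103000) = 4.974 mm.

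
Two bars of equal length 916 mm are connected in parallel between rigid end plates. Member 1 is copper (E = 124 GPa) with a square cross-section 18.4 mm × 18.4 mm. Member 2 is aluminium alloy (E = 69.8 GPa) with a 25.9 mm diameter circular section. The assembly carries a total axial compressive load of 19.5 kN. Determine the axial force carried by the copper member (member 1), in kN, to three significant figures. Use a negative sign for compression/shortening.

A_1 = 338.6 mm².
A_2 = 526.9 mm².
Equal strain + equilibrium ⇒ each member carries load in proportion to AE: A₁E₁ = 41980000 N, A₂E₂ = 36770000 N, ΣAE = 78760000 N.
F₁ = P·A₁E₁/ΣAE = -19500·41980000/78760000 = -10390 N.

-10.4 kN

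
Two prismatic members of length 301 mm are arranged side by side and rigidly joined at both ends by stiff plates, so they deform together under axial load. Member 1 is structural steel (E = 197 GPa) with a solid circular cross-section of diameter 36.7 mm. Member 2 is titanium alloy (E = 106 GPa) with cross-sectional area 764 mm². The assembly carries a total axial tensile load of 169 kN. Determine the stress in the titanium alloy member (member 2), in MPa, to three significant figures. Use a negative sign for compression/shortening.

61.9 MPa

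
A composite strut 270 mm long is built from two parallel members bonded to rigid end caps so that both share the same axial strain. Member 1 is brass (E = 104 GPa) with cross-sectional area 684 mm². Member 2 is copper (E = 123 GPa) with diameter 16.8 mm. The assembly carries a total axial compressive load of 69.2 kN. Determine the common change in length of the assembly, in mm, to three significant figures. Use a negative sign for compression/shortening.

-0.190 mm

A_2 = 221.7 mm².
Equal strain + equilibrium ⇒ each member carries load in proportion to AE: A₁E₁ = 71140000 N, A₂E₂ = 27270000 N, ΣAE = 98400000 N.
δ = PL/ΣAE = -69200·270/98400000 = -0.1899 mm.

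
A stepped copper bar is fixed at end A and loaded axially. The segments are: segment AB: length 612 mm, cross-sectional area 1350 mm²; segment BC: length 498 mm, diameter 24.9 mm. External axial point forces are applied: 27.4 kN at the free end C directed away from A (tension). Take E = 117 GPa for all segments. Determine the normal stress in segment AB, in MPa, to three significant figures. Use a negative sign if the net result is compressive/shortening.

20.3 MPa

Internal axial forces (sectioning from the free end, tension +): N_BC = 27.4 kN, N_AB = 27.4 kN.
σ_AB = N_AB/A_AB = 27400/1350 = 20.3 MPa.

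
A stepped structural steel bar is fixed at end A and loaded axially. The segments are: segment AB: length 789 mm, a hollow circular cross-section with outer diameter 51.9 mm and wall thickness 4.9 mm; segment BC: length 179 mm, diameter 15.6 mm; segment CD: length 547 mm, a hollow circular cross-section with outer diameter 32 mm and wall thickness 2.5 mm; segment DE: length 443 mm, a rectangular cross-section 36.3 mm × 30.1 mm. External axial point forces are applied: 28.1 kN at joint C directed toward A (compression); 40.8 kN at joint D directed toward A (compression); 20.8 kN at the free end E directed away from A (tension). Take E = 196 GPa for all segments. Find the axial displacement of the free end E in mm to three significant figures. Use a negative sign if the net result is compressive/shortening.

Internal axial forces (sectioning from the free end, tension +): N_DE = 20.8 kN, N_CD = -20 kN, N_BC = -48.1 kN, N_AB = -48.1 kN.
A_AB = 723.5 mm².
A_BC = 191.1 mm².
A_CD = 231.7 mm².
A_DE = 1093 mm².
δ_AB = -48100·789/(723.5·196000) = -0.2676 mm
δ_BC = -48100·179/(191.1·196000) = -0.2298 mm
δ_CD = -20000·547/(231.7·196000) = -0.2409 mm
δ_DE = 20800·443/(1093·196000) = 0.04303 mm
δ = Σδ_i = -0.6953 mm.

-0.695 mm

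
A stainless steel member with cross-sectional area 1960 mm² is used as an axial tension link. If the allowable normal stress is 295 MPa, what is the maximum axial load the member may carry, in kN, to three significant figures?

P_max = σ_allow · A = 295 · 1960 = 578200 N = 578.2 kN.

578 kN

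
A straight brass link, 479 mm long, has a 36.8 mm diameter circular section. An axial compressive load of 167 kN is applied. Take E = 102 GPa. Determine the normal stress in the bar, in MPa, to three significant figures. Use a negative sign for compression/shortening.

A = 1064 mm².
σ = N/A = -167000/1064 = -157 MPa.

-157 MPa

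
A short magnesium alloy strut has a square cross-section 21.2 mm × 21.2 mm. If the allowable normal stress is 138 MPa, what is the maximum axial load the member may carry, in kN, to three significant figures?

62.0 kN

A = 449.4 mm².
P_max = σ_allow · A = 138 · 449.4 = 62020 N = 62.02 kN.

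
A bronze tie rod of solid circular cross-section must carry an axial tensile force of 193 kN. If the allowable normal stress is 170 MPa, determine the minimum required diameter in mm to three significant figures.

Required area A ≥ P/σ_allow = 193000/170 = 1135 mm².
For a solid circular section, d ≥ √(4A/π) = 38.02 mm.

38.0 mm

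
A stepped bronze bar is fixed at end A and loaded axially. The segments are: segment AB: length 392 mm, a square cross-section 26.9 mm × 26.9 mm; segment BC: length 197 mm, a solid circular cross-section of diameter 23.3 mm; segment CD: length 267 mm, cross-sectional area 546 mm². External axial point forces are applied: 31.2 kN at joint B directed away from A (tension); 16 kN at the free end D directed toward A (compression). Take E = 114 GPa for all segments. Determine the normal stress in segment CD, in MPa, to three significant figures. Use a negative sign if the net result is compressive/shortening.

Internal axial forces (sectioning from the free end, tension +): N_CD = -16 kN, N_BC = -16 kN, N_AB = 15.2 kN.
σ_CD = N_CD/A_CD = -16000/546 = -29.3 MPa.

-29.3 MPa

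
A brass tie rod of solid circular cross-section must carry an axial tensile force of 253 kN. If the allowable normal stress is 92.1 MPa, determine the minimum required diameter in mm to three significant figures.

59.1 mm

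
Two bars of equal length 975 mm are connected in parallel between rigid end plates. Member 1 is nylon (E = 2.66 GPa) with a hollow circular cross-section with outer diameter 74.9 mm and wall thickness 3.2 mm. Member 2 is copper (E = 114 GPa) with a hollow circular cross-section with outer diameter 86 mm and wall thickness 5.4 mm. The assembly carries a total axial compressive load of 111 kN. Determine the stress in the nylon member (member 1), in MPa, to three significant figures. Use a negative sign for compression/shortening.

-1.87 MPa

A_1 = 720.8 mm².
A_2 = 1367 mm².
Equal strain + equilibrium ⇒ each member carries load in proportion to AE: A₁E₁ = 1917000 N, A₂E₂ = 155900000 N, ΣAE = 157800000 N.
σ₁ = P·E₁/ΣAE = -111000·2660/157800000 = -1.871 MPa.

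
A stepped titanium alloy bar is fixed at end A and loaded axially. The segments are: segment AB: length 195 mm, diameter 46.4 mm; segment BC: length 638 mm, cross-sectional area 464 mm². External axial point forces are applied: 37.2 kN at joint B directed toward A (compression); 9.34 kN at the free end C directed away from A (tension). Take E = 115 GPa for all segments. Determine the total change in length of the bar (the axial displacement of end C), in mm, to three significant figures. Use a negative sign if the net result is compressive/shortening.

Internal axial forces (sectioning from the free end, tension +): N_BC = 9.34 kN, N_AB = -27.86 kN.
A_AB = 1691 mm².
δ_AB = -27860·195/(1691·115000) = -0.02794 mm
δ_BC = 9340·638/(464·115000) = 0.1117 mm
δ = Σδ_i = 0.08374 mm.

0.0837 mm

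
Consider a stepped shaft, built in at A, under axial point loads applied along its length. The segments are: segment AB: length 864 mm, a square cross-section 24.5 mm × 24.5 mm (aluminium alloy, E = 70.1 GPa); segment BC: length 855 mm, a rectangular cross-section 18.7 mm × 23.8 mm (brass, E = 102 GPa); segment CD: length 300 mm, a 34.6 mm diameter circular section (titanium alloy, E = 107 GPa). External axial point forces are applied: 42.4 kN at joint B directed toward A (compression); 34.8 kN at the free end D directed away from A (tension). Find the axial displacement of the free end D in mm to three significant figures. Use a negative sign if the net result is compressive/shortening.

0.603 mm

Internal axial forces (sectioning from the free end, tension +): N_CD = 34.8 kN, N_BC = 34.8 kN, N_AB = -7.6 kN.
A_AB = 600.2 mm².
A_BC = 445.1 mm².
A_CD = 940.2 mm².
δ_AB = -7600·864/(600.2·70100) = -0.1561 mm
δ_BC = 34800·855/(445.1·102000) = 0.6554 mm
δ_CD = 34800·300/(940.2·107000) = 0.1038 mm
δ = Σδ_i = 0.6031 mm.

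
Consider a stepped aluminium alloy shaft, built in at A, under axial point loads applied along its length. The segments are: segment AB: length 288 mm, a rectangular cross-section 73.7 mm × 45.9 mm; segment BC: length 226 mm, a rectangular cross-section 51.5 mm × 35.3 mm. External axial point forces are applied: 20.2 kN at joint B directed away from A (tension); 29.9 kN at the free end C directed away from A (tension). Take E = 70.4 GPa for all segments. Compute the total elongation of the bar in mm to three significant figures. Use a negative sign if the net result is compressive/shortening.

Internal axial forces (sectioning from the free end, tension +): N_BC = 29.9 kN, N_AB = 50.1 kN.
A_AB = 3383 mm².
A_BC = 1818 mm².
δ_AB = 50100·288/(3383·70400) = 0.06059 mm
δ_BC = 29900·226/(1818·70400) = 0.0528 mm
δ = Σδ_i = 0.1134 mm.

0.113 mm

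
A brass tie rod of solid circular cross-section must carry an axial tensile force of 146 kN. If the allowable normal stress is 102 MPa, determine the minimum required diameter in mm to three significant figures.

42.7 mm

Required area A ≥ P/σ_allow = 146000/102 = 1431 mm².
For a solid circular section, d ≥ √(4A/π) = 42.69 mm.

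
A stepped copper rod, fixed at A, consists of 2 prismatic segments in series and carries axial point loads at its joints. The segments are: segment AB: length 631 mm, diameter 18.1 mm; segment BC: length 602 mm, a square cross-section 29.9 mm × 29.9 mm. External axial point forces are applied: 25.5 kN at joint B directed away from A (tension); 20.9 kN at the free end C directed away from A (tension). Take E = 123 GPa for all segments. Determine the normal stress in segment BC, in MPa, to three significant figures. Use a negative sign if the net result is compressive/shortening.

23.4 MPa

Internal axial forces (sectioning from the free end, tension +): N_BC = 20.9 kN, N_AB = 46.4 kN.
A_BC = 894 mm².
σ_BC = N_BC/A_BC = 20900/894 = 23.38 MPa.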